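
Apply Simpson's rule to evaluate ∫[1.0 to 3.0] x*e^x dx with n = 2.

f(x) = x*e^x
a = 1.0, b = 3.0, n = 2
h = (b - a)/n = 1.000000

Simpson's rule: (h/3)[f(x₀) + 4f(x₁) + 2f(x₂) + ... + f(xₙ)]

x_0 = 1.0000, f(x_0) = 2.718282, coefficient = 1
x_1 = 2.0000, f(x_1) = 14.778112, coefficient = 4
x_2 = 3.0000, f(x_2) = 60.256611, coefficient = 1

I ≈ (1.000000/3) × 122.087341 = 40.695780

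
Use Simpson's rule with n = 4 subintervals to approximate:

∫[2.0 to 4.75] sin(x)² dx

f(x) = sin(x)²
a = 2.0, b = 4.75, n = 4
h = (b - a)/n = 0.687500

Simpson's rule: (h/3)[f(x₀) + 4f(x₁) + 2f(x₂) + ... + f(xₙ)]

x_0 = 2.0000, f(x_0) = 0.826822, coefficient = 1
x_1 = 2.6875, f(x_1) = 0.192411, coefficient = 4
x_2 = 3.3750, f(x_2) = 0.053497, coefficient = 2
x_3 = 4.0625, f(x_3) = 0.633856, coefficient = 4
x_4 = 4.7500, f(x_4) = 0.998586, coefficient = 1

I ≈ (0.687500/3) × 5.237472 = 1.200254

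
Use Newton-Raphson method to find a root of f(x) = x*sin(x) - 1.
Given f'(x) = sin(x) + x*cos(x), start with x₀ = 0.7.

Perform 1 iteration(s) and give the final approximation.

f(x) = x*sin(x) - 1
f'(x) = sin(x) + x*cos(x)
x₀ = 0.7

Newton-Raphson formula: x_{n+1} = x_n - f(x_n)/f'(x_n)

Iteration 1:
  f(0.700000) = -0.549048
  f'(0.700000) = 1.179607
  x_1 = 0.700000 - (-0.549048)/1.179607 = 1.165450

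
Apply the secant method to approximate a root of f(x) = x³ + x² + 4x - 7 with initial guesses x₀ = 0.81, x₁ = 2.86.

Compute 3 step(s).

f(x) = x³ + x² + 4x - 7
x₀ = 0.81, x₁ = 2.86

Secant formula: x_{n+1} = x_n - f(x_n)(x_n - x_{n-1})/(f(x_n) - f(x_{n-1}))

Iteration 1:
  f(0.810000) = -2.572459
  f(2.860000) = 36.013256
  x_2 = 2.860000 - 36.013256×(2.860000 - 0.810000)/(36.013256 - (-2.572459))
       = 0.946671
Iteration 2:
  f(2.860000) = 36.013256
  f(0.946671) = -1.468738
  x_3 = 0.946671 - (-1.468738)×(0.946671 - 2.860000)/(-1.468738 - 36.013256)
       = 1.021645
Iteration 3:
  f(0.946671) = -1.468738
  f(1.021645) = -0.803311
  x_4 = 1.021645 - (-0.803311)×(1.021645 - 0.946671)/(-0.803311 - (-1.468738))
       = 1.112155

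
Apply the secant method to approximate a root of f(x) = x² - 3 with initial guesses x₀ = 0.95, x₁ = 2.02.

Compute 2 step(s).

f(x) = x² - 3
x₀ = 0.95, x₁ = 2.02

Secant formula: x_{n+1} = x_n - f(x_n)(x_n - x_{n-1})/(f(x_n) - f(x_{n-1}))

Iteration 1:
  f(0.950000) = -2.097500
  f(2.020000) = 1.080400
  x_2 = 2.020000 - 1.080400×(2.020000 - 0.950000)/(1.080400 - (-2.097500))
       = 1.656229
Iteration 2:
  f(2.020000) = 1.080400
  f(1.656229) = -0.256906
  x_3 = 1.656229 - (-0.256906)×(1.656229 - 2.020000)/(-0.256906 - 1.080400)
       = 1.726112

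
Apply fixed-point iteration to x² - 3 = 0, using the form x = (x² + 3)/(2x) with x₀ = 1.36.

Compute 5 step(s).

Equation: x² - 3 = 0
Fixed-point form: x = (x² + 3)/(2x)
x₀ = 1.36

x_1 = g(1.360000) = 1.782941
x_2 = g(1.782941) = 1.732777
x_3 = g(1.732777) = 1.732051
x_4 = g(1.732051) = 1.732051
x_5 = g(1.732051) = 1.732051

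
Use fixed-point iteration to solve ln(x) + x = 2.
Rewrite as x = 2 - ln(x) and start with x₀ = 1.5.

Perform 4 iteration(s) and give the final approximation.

Equation: ln(x) + x = 2
Fixed-point form: x = 2 - ln(x)
x₀ = 1.5

x_1 = g(1.500000) = 1.594535
x_2 = g(1.594535) = 1.533418
x_3 = g(1.533418) = 1.572501
x_4 = g(1.572501) = 1.547333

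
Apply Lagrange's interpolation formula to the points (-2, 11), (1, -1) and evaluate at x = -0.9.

Lagrange interpolation formula:
P(x) = Σ yᵢ × Lᵢ(x)
where Lᵢ(x) = Π_{j≠i} (x - xⱼ)/(xᵢ - xⱼ)

L_0(-0.9) = (-0.9 - 1)/(-2 - 1) = 0.633333
L_1(-0.9) = (-0.9 - (-2))/(1 - (-2)) = 0.366667

P(-0.9) = 11×L_0(-0.9) + (-1)×L_1(-0.9)
P(-0.9) = 6.600000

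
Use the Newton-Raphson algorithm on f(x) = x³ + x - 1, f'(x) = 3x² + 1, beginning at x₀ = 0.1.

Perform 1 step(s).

f(x) = x³ + x - 1
f'(x) = 3x² + 1
x₀ = 0.1

Newton-Raphson formula: x_{n+1} = x_n - f(x_n)/f'(x_n)

Iteration 1:
  f(0.100000) = -0.899000
  f'(0.100000) = 1.030000
  x_1 = 0.100000 - (-0.899000)/1.030000 = 0.972816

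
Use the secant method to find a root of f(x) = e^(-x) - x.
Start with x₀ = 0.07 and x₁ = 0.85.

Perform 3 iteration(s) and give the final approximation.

f(x) = e^(-x) - x
x₀ = 0.07, x₁ = 0.85

Secant formula: x_{n+1} = x_n - f(x_n)(x_n - x_{n-1})/(f(x_n) - f(x_{n-1}))

Iteration 1:
  f(0.070000) = 0.862394
  f(0.850000) = -0.422585
  x_2 = 0.850000 - (-0.422585)×(0.850000 - 0.070000)/(-0.422585 - 0.862394)
       = 0.593485
Iteration 2:
  f(0.850000) = -0.422585
  f(0.593485) = -0.041086
  x_3 = 0.593485 - (-0.041086)×(0.593485 - 0.850000)/(-0.041086 - (-0.422585))
       = 0.565859
Iteration 3:
  f(0.593485) = -0.041086
  f(0.565859) = 0.002013
  x_4 = 0.565859 - 0.002013×(0.565859 - 0.593485)/(0.002013 - (-0.041086))
       = 0.567149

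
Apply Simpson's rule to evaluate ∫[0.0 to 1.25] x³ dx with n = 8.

f(x) = x³
a = 0.0, b = 1.25, n = 8
h = (b - a)/n = 0.156250

Simpson's rule: (h/3)[f(x₀) + 4f(x₁) + 2f(x₂) + ... + f(xₙ)]

x_0 = 0.0000, f(x_0) = 0.000000, coefficient = 1
x_1 = 0.1562, f(x_1) = 0.003815, coefficient = 4
x_2 = 0.3125, f(x_2) = 0.030518, coefficient = 2
x_3 = 0.4688, f(x_3) = 0.102997, coefficient = 4
x_4 = 0.6250, f(x_4) = 0.244141, coefficient = 2
x_5 = 0.7812, f(x_5) = 0.476837, coefficient = 4
x_6 = 0.9375, f(x_6) = 0.823975, coefficient = 2
x_7 = 1.0938, f(x_7) = 1.308441, coefficient = 4
x_8 = 1.2500, f(x_8) = 1.953125, coefficient = 1

I ≈ (0.156250/3) × 11.718750 = 0.610352
Exact value: 0.610352
Error: 0.000000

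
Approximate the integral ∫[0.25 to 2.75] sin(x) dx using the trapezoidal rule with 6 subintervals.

f(x) = sin(x)
a = 0.25, b = 2.75, n = 6
h = (b - a)/n = 0.416667

Trapezoidal rule: (h/2)[f(x₀) + 2f(x₁) + 2f(x₂) + ... + f(xₙ)]

x_0 = 0.2500, f(x_0) = 0.247404, coefficient = 1
x_1 = 0.6667, f(x_1) = 0.618370, coefficient = 2
x_2 = 1.0833, f(x_2) = 0.883524, coefficient = 2
x_3 = 1.5000, f(x_3) = 0.997495, coefficient = 2
x_4 = 1.9167, f(x_4) = 0.940781, coefficient = 2
x_5 = 2.3333, f(x_5) = 0.723086, coefficient = 2
x_6 = 2.7500, f(x_6) = 0.381661, coefficient = 1

I ≈ (0.416667/2) × 8.955576 = 1.865745
Exact value: 1.893215
Error: 0.027470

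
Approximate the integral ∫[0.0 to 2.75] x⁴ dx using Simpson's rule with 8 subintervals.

f(x) = x⁴
a = 0.0, b = 2.75, n = 8
h = (b - a)/n = 0.343750

Simpson's rule: (h/3)[f(x₀) + 4f(x₁) + 2f(x₂) + ... + f(xₙ)]

x_0 = 0.0000, f(x_0) = 0.000000, coefficient = 1
x_1 = 0.3438, f(x_1) = 0.013963, coefficient = 4
x_2 = 0.6875, f(x_2) = 0.223404, coefficient = 2
x_3 = 1.0312, f(x_3) = 1.130982, coefficient = 4
x_4 = 1.3750, f(x_4) = 3.574463, coefficient = 2
x_5 = 1.7188, f(x_5) = 8.726716, coefficient = 4
x_6 = 2.0625, f(x_6) = 18.095718, coefficient = 2
x_7 = 2.4062, f(x_7) = 33.524552, coefficient = 4
x_8 = 2.7500, f(x_8) = 57.191406, coefficient = 1

I ≈ (0.343750/3) × 274.563431 = 31.460393
Exact value: 31.455273
Error: 0.005120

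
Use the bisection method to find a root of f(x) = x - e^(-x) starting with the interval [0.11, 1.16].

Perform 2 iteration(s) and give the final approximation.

f(x) = x - e^(-x)
Initial interval: [0.11, 1.16]

Iteration 1:
  c_1 = (0.110000 + 1.160000)/2 = 0.635000
  f(c_1) = f(0.635000) = 0.105065
  f(a) × f(c) < 0, new interval: [0.110000, 0.635000]
Iteration 2:
  c_2 = (0.110000 + 0.635000)/2 = 0.372500
  f(c_2) = f(0.372500) = -0.316510
  f(a) × f(c) ≥ 0, new interval: [0.372500, 0.635000]

After 2 iteration(s), the approximation is c_2 = 0.372500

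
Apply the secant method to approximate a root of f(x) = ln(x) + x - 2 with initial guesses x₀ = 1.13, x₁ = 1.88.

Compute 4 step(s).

f(x) = ln(x) + x - 2
x₀ = 1.13, x₁ = 1.88

Secant formula: x_{n+1} = x_n - f(x_n)(x_n - x_{n-1})/(f(x_n) - f(x_{n-1}))

Iteration 1:
  f(1.130000) = -0.747782
  f(1.880000) = 0.511272
  x_2 = 1.880000 - 0.511272×(1.880000 - 1.130000)/(0.511272 - (-0.747782))
       = 1.575443
Iteration 2:
  f(1.880000) = 0.511272
  f(1.575443) = 0.029979
  x_3 = 1.575443 - 0.029979×(1.575443 - 1.880000)/(0.029979 - 0.511272)
       = 1.556472
Iteration 3:
  f(1.575443) = 0.029979
  f(1.556472) = -0.001106
  x_4 = 1.556472 - (-0.001106)×(1.556472 - 1.575443)/(-0.001106 - 0.029979)
       = 1.557147
Iteration 4:
  f(1.556472) = -0.001106
  f(1.557147) = 0.000003
  x_5 = 1.557147 - 0.000003×(1.557147 - 1.556472)/(0.000003 - (-0.001106))
       = 1.557146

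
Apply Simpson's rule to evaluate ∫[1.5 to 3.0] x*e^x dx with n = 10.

f(x) = x*e^x
a = 1.5, b = 3.0, n = 10
h = (b - a)/n = 0.150000

Simpson's rule: (h/3)[f(x₀) + 4f(x₁) + 2f(x₂) + ... + f(xₙ)]

x_0 = 1.5000, f(x_0) = 6.722534, coefficient = 1
x_1 = 1.6500, f(x_1) = 8.591517, coefficient = 4
x_2 = 1.8000, f(x_2) = 10.889365, coefficient = 2
x_3 = 1.9500, f(x_3) = 13.705941, coefficient = 4
x_4 = 2.1000, f(x_4) = 17.148957, coefficient = 2
x_5 = 2.2500, f(x_5) = 21.347406, coefficient = 4
x_6 = 2.4000, f(x_6) = 26.455623, coefficient = 2
x_7 = 2.5500, f(x_7) = 32.658115, coefficient = 4
x_8 = 2.7000, f(x_8) = 40.175276, coefficient = 2
x_9 = 2.8500, f(x_9) = 49.270178, coefficient = 4
x_10 = 3.0000, f(x_10) = 60.256611, coefficient = 1

I ≈ (0.150000/3) × 758.610211 = 37.930511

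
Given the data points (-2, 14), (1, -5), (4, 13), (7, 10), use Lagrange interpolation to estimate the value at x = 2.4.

Lagrange interpolation formula:
P(x) = Σ yᵢ × Lᵢ(x)
where Lᵢ(x) = Π_{j≠i} (x - xⱼ)/(xᵢ - xⱼ)

L_0(2.4) = (2.4 - 1)/(-2 - 1) × (2.4 - 4)/(-2 - 4) × (2.4 - 7)/(-2 - 7) = -0.063605
L_1(2.4) = (2.4 - (-2))/(1 - (-2)) × (2.4 - 4)/(1 - 4) × (2.4 - 7)/(1 - 7) = 0.599704
L_2(2.4) = (2.4 - (-2))/(4 - (-2)) × (2.4 - 1)/(4 - 1) × (2.4 - 7)/(4 - 7) = 0.524741
L_3(2.4) = (2.4 - (-2))/(7 - (-2)) × (2.4 - 1)/(7 - 1) × (2.4 - 4)/(7 - 4) = -0.060840

P(2.4) = 14×L_0(2.4) + (-5)×L_1(2.4) + 13×L_2(2.4) + 10×L_3(2.4)
P(2.4) = 2.324247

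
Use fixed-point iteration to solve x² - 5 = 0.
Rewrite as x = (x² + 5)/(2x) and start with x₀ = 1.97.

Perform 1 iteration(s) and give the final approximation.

Equation: x² - 5 = 0
Fixed-point form: x = (x² + 5)/(2x)
x₀ = 1.97

x_1 = g(1.970000) = 2.254036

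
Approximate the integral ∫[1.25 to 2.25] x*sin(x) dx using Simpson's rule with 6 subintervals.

f(x) = x*sin(x)
a = 1.25, b = 2.25, n = 6
h = (b - a)/n = 0.166667

Simpson's rule: (h/3)[f(x₀) + 4f(x₁) + 2f(x₂) + ... + f(xₙ)]

x_0 = 1.2500, f(x_0) = 1.186231, coefficient = 1
x_1 = 1.4167, f(x_1) = 1.399873, coefficient = 4
x_2 = 1.5833, f(x_2) = 1.583209, coefficient = 2
x_3 = 1.7500, f(x_3) = 1.721975, coefficient = 4
x_4 = 1.9167, f(x_4) = 1.803163, coefficient = 2
x_5 = 2.0833, f(x_5) = 1.815632, coefficient = 4
x_6 = 2.2500, f(x_6) = 1.750665, coefficient = 1

I ≈ (0.166667/3) × 29.459559 = 1.636642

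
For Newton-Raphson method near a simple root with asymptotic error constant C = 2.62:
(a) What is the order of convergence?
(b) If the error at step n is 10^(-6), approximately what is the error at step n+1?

(a) Newton-Raphson has quadratic (order 2) convergence near simple roots.
    This means |e_{n+1}| ≈ C|e_n|².

(b) With |e_n| = 10^(-6) and C = 2.62:
    |e_{n+1}| ≈ 2.62 × (10^(-6))² = 2.62 × 10^(-12)

(a) 2 (quadratic); (b) |e_{n+1}| ≈ 2.620e-12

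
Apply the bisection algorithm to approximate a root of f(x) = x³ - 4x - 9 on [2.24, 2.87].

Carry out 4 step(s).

f(x) = x³ - 4x - 9
Initial interval: [2.24, 2.87]

Iteration 1:
  c_1 = (2.240000 + 2.870000)/2 = 2.555000
  f(c_1) = f(2.555000) = -2.540896
  f(a) × f(c) ≥ 0, new interval: [2.555000, 2.870000]
Iteration 2:
  c_2 = (2.555000 + 2.870000)/2 = 2.712500
  f(c_2) = f(2.712500) = 0.107643
  f(a) × f(c) < 0, new interval: [2.555000, 2.712500]
Iteration 3:
  c_3 = (2.555000 + 2.712500)/2 = 2.633750
  f(c_3) = f(2.633750) = -1.265627
  f(a) × f(c) ≥ 0, new interval: [2.633750, 2.712500]
Iteration 4:
  c_4 = (2.633750 + 2.712500)/2 = 2.673125
  f(c_4) = f(2.673125) = -0.591425
  f(a) × f(c) ≥ 0, new interval: [2.673125, 2.712500]

After 4 iteration(s), the approximation is c_4 = 2.673125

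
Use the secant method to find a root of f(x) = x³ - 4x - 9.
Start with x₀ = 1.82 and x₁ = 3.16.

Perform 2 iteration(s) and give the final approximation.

f(x) = x³ - 4x - 9
x₀ = 1.82, x₁ = 3.16

Secant formula: x_{n+1} = x_n - f(x_n)(x_n - x_{n-1})/(f(x_n) - f(x_{n-1}))

Iteration 1:
  f(1.820000) = -10.251432
  f(3.160000) = 9.914496
  x_2 = 3.160000 - 9.914496×(3.160000 - 1.820000)/(9.914496 - (-10.251432))
       = 2.501194
Iteration 2:
  f(3.160000) = 9.914496
  f(2.501194) = -3.357371
  x_3 = 2.501194 - (-3.357371)×(2.501194 - 3.160000)/(-3.357371 - 9.914496)
       = 2.667852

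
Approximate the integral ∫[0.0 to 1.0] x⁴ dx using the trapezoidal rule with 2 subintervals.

f(x) = x⁴
a = 0.0, b = 1.0, n = 2
h = (b - a)/n = 0.500000

Trapezoidal rule: (h/2)[f(x₀) + 2f(x₁) + 2f(x₂) + ... + f(xₙ)]

x_0 = 0.0000, f(x_0) = 0.000000, coefficient = 1
x_1 = 0.5000, f(x_1) = 0.062500, coefficient = 2
x_2 = 1.0000, f(x_2) = 1.000000, coefficient = 1

I ≈ (0.500000/2) × 1.125000 = 0.281250
Exact value: 0.200000
Error: 0.081250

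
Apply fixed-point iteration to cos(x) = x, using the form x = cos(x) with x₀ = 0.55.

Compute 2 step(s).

Equation: cos(x) = x
Fixed-point form: x = cos(x)
x₀ = 0.55

x_1 = g(0.550000) = 0.852525
x_2 = g(0.852525) = 0.658084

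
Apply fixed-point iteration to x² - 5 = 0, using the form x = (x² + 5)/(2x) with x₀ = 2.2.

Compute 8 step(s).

Equation: x² - 5 = 0
Fixed-point form: x = (x² + 5)/(2x)
x₀ = 2.2

x_1 = g(2.200000) = 2.236364
x_2 = g(2.236364) = 2.236068
x_3 = g(2.236068) = 2.236068
x_4 = g(2.236068) = 2.236068
x_5 = g(2.236068) = 2.236068
x_6 = g(2.236068) = 2.236068
x_7 = g(2.236068) = 2.236068
x_8 = g(2.236068) = 2.236068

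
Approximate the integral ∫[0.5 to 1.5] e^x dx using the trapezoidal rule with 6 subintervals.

f(x) = e^x
a = 0.5, b = 1.5, n = 6
h = (b - a)/n = 0.166667

Trapezoidal rule: (h/2)[f(x₀) + 2f(x₁) + 2f(x₂) + ... + f(xₙ)]

x_0 = 0.5000, f(x_0) = 1.648721, coefficient = 1
x_1 = 0.6667, f(x_1) = 1.947734, coefficient = 2
x_2 = 0.8333, f(x_2) = 2.300976, coefficient = 2
x_3 = 1.0000, f(x_3) = 2.718282, coefficient = 2
x_4 = 1.1667, f(x_4) = 3.211271, coefficient = 2
x_5 = 1.3333, f(x_5) = 3.793668, coefficient = 2
x_6 = 1.5000, f(x_6) = 4.481689, coefficient = 1

I ≈ (0.166667/2) × 34.074271 = 2.839523
Exact value: 2.832968
Error: 0.006555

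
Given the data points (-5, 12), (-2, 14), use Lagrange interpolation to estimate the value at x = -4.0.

Lagrange interpolation formula:
P(x) = Σ yᵢ × Lᵢ(x)
where Lᵢ(x) = Π_{j≠i} (x - xⱼ)/(xᵢ - xⱼ)

L_0(-4.0) = (-4.0 - (-2))/(-5 - (-2)) = 0.666667
L_1(-4.0) = (-4.0 - (-5))/(-2 - (-5)) = 0.333333

P(-4.0) = 12×L_0(-4.0) + 14×L_1(-4.0)
P(-4.0) = 12.666667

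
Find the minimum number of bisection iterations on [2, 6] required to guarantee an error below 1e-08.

We need (b-a)/2^n ≤ 1e-08
(6 - 2)/2^n ≤ 1e-08
4/2^n ≤ 1e-08
2^n ≥ 400000000
n ≥ log₂(400000000) = 28.58
n ≥ 29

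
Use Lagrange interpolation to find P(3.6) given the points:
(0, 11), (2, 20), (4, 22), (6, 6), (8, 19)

Lagrange interpolation formula:
P(x) = Σ yᵢ × Lᵢ(x)
where Lᵢ(x) = Π_{j≠i} (x - xⱼ)/(xᵢ - xⱼ)

L_0(3.6) = (3.6 - 2)/(0 - 2) × (3.6 - 4)/(0 - 4) × (3.6 - 6)/(0 - 6) × (3.6 - 8)/(0 - 8) = -0.017600
L_1(3.6) = (3.6 - 0)/(2 - 0) × (3.6 - 4)/(2 - 4) × (3.6 - 6)/(2 - 6) × (3.6 - 8)/(2 - 8) = 0.158400
L_2(3.6) = (3.6 - 0)/(4 - 0) × (3.6 - 2)/(4 - 2) × (3.6 - 6)/(4 - 6) × (3.6 - 8)/(4 - 8) = 0.950400
L_3(3.6) = (3.6 - 0)/(6 - 0) × (3.6 - 2)/(6 - 2) × (3.6 - 4)/(6 - 4) × (3.6 - 8)/(6 - 8) = -0.105600
L_4(3.6) = (3.6 - 0)/(8 - 0) × (3.6 - 2)/(8 - 2) × (3.6 - 4)/(8 - 4) × (3.6 - 6)/(8 - 6) = 0.014400

P(3.6) = 11×L_0(3.6) + 20×L_1(3.6) + 22×L_2(3.6) + 6×L_3(3.6) + 19×L_4(3.6)
P(3.6) = 23.523200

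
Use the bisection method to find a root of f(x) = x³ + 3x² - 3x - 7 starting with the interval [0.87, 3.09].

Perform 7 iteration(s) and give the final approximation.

f(x) = x³ + 3x² - 3x - 7
Initial interval: [0.87, 3.09]

Iteration 1:
  c_1 = (0.870000 + 3.090000)/2 = 1.980000
  f(c_1) = f(1.980000) = 6.583592
  f(a) × f(c) < 0, new interval: [0.870000, 1.980000]
Iteration 2:
  c_2 = (0.870000 + 1.980000)/2 = 1.425000
  f(c_2) = f(1.425000) = -2.289484
  f(a) × f(c) ≥ 0, new interval: [1.425000, 1.980000]
Iteration 3:
  c_3 = (1.425000 + 1.980000)/2 = 1.702500
  f(c_3) = f(1.702500) = 1.522726
  f(a) × f(c) < 0, new interval: [1.425000, 1.702500]
Iteration 4:
  c_4 = (1.425000 + 1.702500)/2 = 1.563750
  f(c_4) = f(1.563750) = -0.531448
  f(a) × f(c) ≥ 0, new interval: [1.563750, 1.702500]
Iteration 5:
  c_5 = (1.563750 + 1.702500)/2 = 1.633125
  f(c_5) = f(1.633125) = 0.457620
  f(a) × f(c) < 0, new interval: [1.563750, 1.633125]
Iteration 6:
  c_6 = (1.563750 + 1.633125)/2 = 1.598438
  f(c_6) = f(1.598438) = -0.046293
  f(a) × f(c) ≥ 0, new interval: [1.598438, 1.633125]
Iteration 7:
  c_7 = (1.598438 + 1.633125)/2 = 1.615781
  f(c_7) = f(1.615781) = 0.203303
  f(a) × f(c) < 0, new interval: [1.598438, 1.615781]

After 7 iteration(s), the approximation is c_7 = 1.615781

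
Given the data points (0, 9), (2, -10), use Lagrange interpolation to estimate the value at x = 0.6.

Lagrange interpolation formula:
P(x) = Σ yᵢ × Lᵢ(x)
where Lᵢ(x) = Π_{j≠i} (x - xⱼ)/(xᵢ - xⱼ)

L_0(0.6) = (0.6 - 2)/(0 - 2) = 0.700000
L_1(0.6) = (0.6 - 0)/(2 - 0) = 0.300000

P(0.6) = 9×L_0(0.6) + (-10)×L_1(0.6)
P(0.6) = 3.300000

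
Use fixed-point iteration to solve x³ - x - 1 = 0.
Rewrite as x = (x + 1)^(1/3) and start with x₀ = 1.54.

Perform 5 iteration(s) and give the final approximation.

Equation: x³ - x - 1 = 0
Fixed-point form: x = (x + 1)^(1/3)
x₀ = 1.54

x_1 = g(1.540000) = 1.364409
x_2 = g(1.364409) = 1.332215
x_3 = g(1.332215) = 1.326140
x_4 = g(1.326140) = 1.324988
x_5 = g(1.324988) = 1.324769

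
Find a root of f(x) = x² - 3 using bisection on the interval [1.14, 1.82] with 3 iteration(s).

f(x) = x² - 3
Initial interval: [1.14, 1.82]

Iteration 1:
  c_1 = (1.140000 + 1.820000)/2 = 1.480000
  f(c_1) = f(1.480000) = -0.809600
  f(a) × f(c) ≥ 0, new interval: [1.480000, 1.820000]
Iteration 2:
  c_2 = (1.480000 + 1.820000)/2 = 1.650000
  f(c_2) = f(1.650000) = -0.277500
  f(a) × f(c) ≥ 0, new interval: [1.650000, 1.820000]
Iteration 3:
  c_3 = (1.650000 + 1.820000)/2 = 1.735000
  f(c_3) = f(1.735000) = 0.010225
  f(a) × f(c) < 0, new interval: [1.650000, 1.735000]

After 3 iteration(s), the approximation is c_3 = 1.735000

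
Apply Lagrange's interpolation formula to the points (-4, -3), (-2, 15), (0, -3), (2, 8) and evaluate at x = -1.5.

Lagrange interpolation formula:
P(x) = Σ yᵢ × Lᵢ(x)
where Lᵢ(x) = Π_{j≠i} (x - xⱼ)/(xᵢ - xⱼ)

L_0(-1.5) = (-1.5 - (-2))/(-4 - (-2)) × (-1.5 - 0)/(-4 - 0) × (-1.5 - 2)/(-4 - 2) = -0.054688
L_1(-1.5) = (-1.5 - (-4))/(-2 - (-4)) × (-1.5 - 0)/(-2 - 0) × (-1.5 - 2)/(-2 - 2) = 0.820312
L_2(-1.5) = (-1.5 - (-4))/(0 - (-4)) × (-1.5 - (-2))/(0 - (-2)) × (-1.5 - 2)/(0 - 2) = 0.273438
L_3(-1.5) = (-1.5 - (-4))/(2 - (-4)) × (-1.5 - (-2))/(2 - (-2)) × (-1.5 - 0)/(2 - 0) = -0.039062

P(-1.5) = (-3)×L_0(-1.5) + 15×L_1(-1.5) + (-3)×L_2(-1.5) + 8×L_3(-1.5)
P(-1.5) = 11.335938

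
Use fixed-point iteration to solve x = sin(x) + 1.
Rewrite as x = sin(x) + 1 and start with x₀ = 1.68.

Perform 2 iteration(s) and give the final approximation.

Equation: x = sin(x) + 1
Fixed-point form: x = sin(x) + 1
x₀ = 1.68

x_1 = g(1.680000) = 1.994043
x_2 = g(1.994043) = 1.911760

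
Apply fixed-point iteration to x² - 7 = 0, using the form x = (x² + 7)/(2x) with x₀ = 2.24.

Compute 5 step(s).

Equation: x² - 7 = 0
Fixed-point form: x = (x² + 7)/(2x)
x₀ = 2.24

x_1 = g(2.240000) = 2.682500
x_2 = g(2.682500) = 2.646003
x_3 = g(2.646003) = 2.645751
x_4 = g(2.645751) = 2.645751
x_5 = g(2.645751) = 2.645751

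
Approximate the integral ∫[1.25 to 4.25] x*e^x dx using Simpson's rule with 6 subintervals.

f(x) = x*e^x
a = 1.25, b = 4.25, n = 6
h = (b - a)/n = 0.500000

Simpson's rule: (h/3)[f(x₀) + 4f(x₁) + 2f(x₂) + ... + f(xₙ)]

x_0 = 1.2500, f(x_0) = 4.362929, coefficient = 1
x_1 = 1.7500, f(x_1) = 10.070555, coefficient = 4
x_2 = 2.2500, f(x_2) = 21.347406, coefficient = 2
x_3 = 2.7500, f(x_3) = 43.017238, coefficient = 4
x_4 = 3.2500, f(x_4) = 83.818605, coefficient = 2
x_5 = 3.7500, f(x_5) = 159.454058, coefficient = 4
x_6 = 4.2500, f(x_6) = 297.948002, coefficient = 1

I ≈ (0.500000/3) × 1362.810351 = 227.135059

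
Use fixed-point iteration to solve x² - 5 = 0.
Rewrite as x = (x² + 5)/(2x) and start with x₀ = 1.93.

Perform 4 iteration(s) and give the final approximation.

Equation: x² - 5 = 0
Fixed-point form: x = (x² + 5)/(2x)
x₀ = 1.93

x_1 = g(1.930000) = 2.260337
x_2 = g(2.260337) = 2.236198
x_3 = g(2.236198) = 2.236068
x_4 = g(2.236068) = 2.236068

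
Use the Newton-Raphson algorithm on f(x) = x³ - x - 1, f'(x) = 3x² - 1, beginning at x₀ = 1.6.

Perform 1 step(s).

f(x) = x³ - x - 1
f'(x) = 3x² - 1
x₀ = 1.6

Newton-Raphson formula: x_{n+1} = x_n - f(x_n)/f'(x_n)

Iteration 1:
  f(1.600000) = 1.496000
  f'(1.600000) = 6.680000
  x_1 = 1.600000 - 1.496000/6.680000 = 1.376048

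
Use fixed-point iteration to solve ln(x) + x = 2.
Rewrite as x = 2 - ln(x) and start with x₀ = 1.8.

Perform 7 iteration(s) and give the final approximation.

Equation: ln(x) + x = 2
Fixed-point form: x = 2 - ln(x)
x₀ = 1.8

x_1 = g(1.800000) = 1.412213
x_2 = g(1.412213) = 1.654842
x_3 = g(1.654842) = 1.496295
x_4 = g(1.496295) = 1.597008
x_5 = g(1.597008) = 1.531868
x_6 = g(1.531868) = 1.573512
x_7 = g(1.573512) = 1.546690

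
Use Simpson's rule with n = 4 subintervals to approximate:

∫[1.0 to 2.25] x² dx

f(x) = x²
a = 1.0, b = 2.25, n = 4
h = (b - a)/n = 0.312500

Simpson's rule: (h/3)[f(x₀) + 4f(x₁) + 2f(x₂) + ... + f(xₙ)]

x_0 = 1.0000, f(x_0) = 1.000000, coefficient = 1
x_1 = 1.3125, f(x_1) = 1.722656, coefficient = 4
x_2 = 1.6250, f(x_2) = 2.640625, coefficient = 2
x_3 = 1.9375, f(x_3) = 3.753906, coefficient = 4
x_4 = 2.2500, f(x_4) = 5.062500, coefficient = 1

I ≈ (0.312500/3) × 33.250000 = 3.463542
Exact value: 3.463542
Error: 0.000000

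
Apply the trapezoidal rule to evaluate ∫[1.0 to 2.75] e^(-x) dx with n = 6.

f(x) = e^(-x)
a = 1.0, b = 2.75, n = 6
h = (b - a)/n = 0.291667

Trapezoidal rule: (h/2)[f(x₀) + 2f(x₁) + 2f(x₂) + ... + f(xₙ)]

x_0 = 1.0000, f(x_0) = 0.367879, coefficient = 1
x_1 = 1.2917, f(x_1) = 0.274812, coefficient = 2
x_2 = 1.5833, f(x_2) = 0.205290, coefficient = 2
x_3 = 1.8750, f(x_3) = 0.153355, coefficient = 2
x_4 = 2.1667, f(x_4) = 0.114559, coefficient = 2
x_5 = 2.4583, f(x_5) = 0.085577, coefficient = 2
x_6 = 2.7500, f(x_6) = 0.063928, coefficient = 1

I ≈ (0.291667/2) × 2.098994 = 0.306103
Exact value: 0.303952
Error: 0.002152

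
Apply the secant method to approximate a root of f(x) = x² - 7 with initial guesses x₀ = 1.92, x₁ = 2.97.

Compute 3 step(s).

f(x) = x² - 7
x₀ = 1.92, x₁ = 2.97

Secant formula: x_{n+1} = x_n - f(x_n)(x_n - x_{n-1})/(f(x_n) - f(x_{n-1}))

Iteration 1:
  f(1.920000) = -3.313600
  f(2.970000) = 1.820900
  x_2 = 2.970000 - 1.820900×(2.970000 - 1.920000)/(1.820900 - (-3.313600))
       = 2.597628
Iteration 2:
  f(2.970000) = 1.820900
  f(2.597628) = -0.252330
  x_3 = 2.597628 - (-0.252330)×(2.597628 - 2.970000)/(-0.252330 - 1.820900)
       = 2.642949
Iteration 3:
  f(2.597628) = -0.252330
  f(2.642949) = -0.014822
  x_4 = 2.642949 - (-0.014822)×(2.642949 - 2.597628)/(-0.014822 - (-0.252330))
       = 2.645777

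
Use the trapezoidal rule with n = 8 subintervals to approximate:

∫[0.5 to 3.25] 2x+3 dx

f(x) = 2x+3
a = 0.5, b = 3.25, n = 8
h = (b - a)/n = 0.343750

Trapezoidal rule: (h/2)[f(x₀) + 2f(x₁) + 2f(x₂) + ... + f(xₙ)]

x_0 = 0.5000, f(x_0) = 4.000000, coefficient = 1
x_1 = 0.8438, f(x_1) = 4.687500, coefficient = 2
x_2 = 1.1875, f(x_2) = 5.375000, coefficient = 2
x_3 = 1.5312, f(x_3) = 6.062500, coefficient = 2
x_4 = 1.8750, f(x_4) = 6.750000, coefficient = 2
x_5 = 2.2188, f(x_5) = 7.437500, coefficient = 2
x_6 = 2.5625, f(x_6) = 8.125000, coefficient = 2
x_7 = 2.9062, f(x_7) = 8.812500, coefficient = 2
x_8 = 3.2500, f(x_8) = 9.500000, coefficient = 1

I ≈ (0.343750/2) × 108.000000 = 18.562500
Exact value: 18.562500
Error: 0.000000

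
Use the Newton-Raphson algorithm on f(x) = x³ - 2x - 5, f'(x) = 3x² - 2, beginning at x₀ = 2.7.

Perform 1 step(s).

f(x) = x³ - 2x - 5
f'(x) = 3x² - 2
x₀ = 2.7

Newton-Raphson formula: x_{n+1} = x_n - f(x_n)/f'(x_n)

Iteration 1:
  f(2.700000) = 9.283000
  f'(2.700000) = 19.870000
  x_1 = 2.700000 - 9.283000/19.870000 = 2.232813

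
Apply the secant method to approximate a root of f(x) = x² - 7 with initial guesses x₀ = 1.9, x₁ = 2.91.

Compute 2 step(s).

f(x) = x² - 7
x₀ = 1.9, x₁ = 2.91

Secant formula: x_{n+1} = x_n - f(x_n)(x_n - x_{n-1})/(f(x_n) - f(x_{n-1}))

Iteration 1:
  f(1.900000) = -3.390000
  f(2.910000) = 1.468100
  x_2 = 2.910000 - 1.468100×(2.910000 - 1.900000)/(1.468100 - (-3.390000))
       = 2.604782
Iteration 2:
  f(2.910000) = 1.468100
  f(2.604782) = -0.215112
  x_3 = 2.604782 - (-0.215112)×(2.604782 - 2.910000)/(-0.215112 - 1.468100)
       = 2.643788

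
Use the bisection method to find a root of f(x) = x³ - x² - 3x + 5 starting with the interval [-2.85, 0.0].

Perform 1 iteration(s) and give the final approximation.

f(x) = x³ - x² - 3x + 5
Initial interval: [-2.85, 0.0]

Iteration 1:
  c_1 = (-2.850000 + 0.000000)/2 = -1.425000
  f(c_1) = f(-1.425000) = 4.350734
  f(a) × f(c) < 0, new interval: [-2.850000, -1.425000]

After 1 iteration(s), the approximation is c_1 = -1.425000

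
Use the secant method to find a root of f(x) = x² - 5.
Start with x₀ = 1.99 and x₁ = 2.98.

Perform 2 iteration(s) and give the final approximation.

f(x) = x² - 5
x₀ = 1.99, x₁ = 2.98

Secant formula: x_{n+1} = x_n - f(x_n)(x_n - x_{n-1})/(f(x_n) - f(x_{n-1}))

Iteration 1:
  f(1.990000) = -1.039900
  f(2.980000) = 3.880400
  x_2 = 2.980000 - 3.880400×(2.980000 - 1.990000)/(3.880400 - (-1.039900))
       = 2.199235
Iteration 2:
  f(2.980000) = 3.880400
  f(2.199235) = -0.163364
  x_3 = 2.199235 - (-0.163364)×(2.199235 - 2.980000)/(-0.163364 - 3.880400)
       = 2.230777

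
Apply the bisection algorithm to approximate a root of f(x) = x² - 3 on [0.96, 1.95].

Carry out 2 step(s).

f(x) = x² - 3
Initial interval: [0.96, 1.95]

Iteration 1:
  c_1 = (0.960000 + 1.950000)/2 = 1.455000
  f(c_1) = f(1.455000) = -0.882975
  f(a) × f(c) ≥ 0, new interval: [1.455000, 1.950000]
Iteration 2:
  c_2 = (1.455000 + 1.950000)/2 = 1.702500
  f(c_2) = f(1.702500) = -0.101494
  f(a) × f(c) ≥ 0, new interval: [1.702500, 1.950000]

After 2 iteration(s), the approximation is c_2 = 1.702500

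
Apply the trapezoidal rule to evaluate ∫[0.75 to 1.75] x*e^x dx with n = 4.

f(x) = x*e^x
a = 0.75, b = 1.75, n = 4
h = (b - a)/n = 0.250000

Trapezoidal rule: (h/2)[f(x₀) + 2f(x₁) + 2f(x₂) + ... + f(xₙ)]

x_0 = 0.7500, f(x_0) = 1.587750, coefficient = 1
x_1 = 1.0000, f(x_1) = 2.718282, coefficient = 2
x_2 = 1.2500, f(x_2) = 4.362929, coefficient = 2
x_3 = 1.5000, f(x_3) = 6.722534, coefficient = 2
x_4 = 1.7500, f(x_4) = 10.070555, coefficient = 1

I ≈ (0.250000/2) × 39.265793 = 4.908224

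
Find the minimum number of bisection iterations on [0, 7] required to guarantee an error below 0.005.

We need (b-a)/2^n ≤ 0.005
(7 - 0)/2^n ≤ 0.005
7/2^n ≤ 0.005
2^n ≥ 1400
n ≥ log₂(1400) = 10.45
n ≥ 11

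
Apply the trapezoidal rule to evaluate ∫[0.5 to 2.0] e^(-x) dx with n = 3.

f(x) = e^(-x)
a = 0.5, b = 2.0, n = 3
h = (b - a)/n = 0.500000

Trapezoidal rule: (h/2)[f(x₀) + 2f(x₁) + 2f(x₂) + ... + f(xₙ)]

x_0 = 0.5000, f(x_0) = 0.606531, coefficient = 1
x_1 = 1.0000, f(x_1) = 0.367879, coefficient = 2
x_2 = 1.5000, f(x_2) = 0.223130, coefficient = 2
x_3 = 2.0000, f(x_3) = 0.135335, coefficient = 1

I ≈ (0.500000/2) × 1.923885 = 0.480971
Exact value: 0.471195
Error: 0.009776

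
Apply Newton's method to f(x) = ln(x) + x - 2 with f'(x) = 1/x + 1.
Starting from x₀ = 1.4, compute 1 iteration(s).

f(x) = ln(x) + x - 2
f'(x) = 1/x + 1
x₀ = 1.4

Newton-Raphson formula: x_{n+1} = x_n - f(x_n)/f'(x_n)

Iteration 1:
  f(1.400000) = -0.263528
  f'(1.400000) = 1.714286
  x_1 = 1.400000 - (-0.263528)/1.714286 = 1.553725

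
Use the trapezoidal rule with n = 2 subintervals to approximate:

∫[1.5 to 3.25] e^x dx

f(x) = e^x
a = 1.5, b = 3.25, n = 2
h = (b - a)/n = 0.875000

Trapezoidal rule: (h/2)[f(x₀) + 2f(x₁) + 2f(x₂) + ... + f(xₙ)]

x_0 = 1.5000, f(x_0) = 4.481689, coefficient = 1
x_1 = 2.3750, f(x_1) = 10.751013, coefficient = 2
x_2 = 3.2500, f(x_2) = 25.790340, coefficient = 1

I ≈ (0.875000/2) × 51.774055 = 22.651149
Exact value: 21.308651
Error: 1.342498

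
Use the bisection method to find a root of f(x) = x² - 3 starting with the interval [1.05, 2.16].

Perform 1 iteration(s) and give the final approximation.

f(x) = x² - 3
Initial interval: [1.05, 2.16]

Iteration 1:
  c_1 = (1.050000 + 2.160000)/2 = 1.605000
  f(c_1) = f(1.605000) = -0.423975
  f(a) × f(c) ≥ 0, new interval: [1.605000, 2.160000]

After 1 iteration(s), the approximation is c_1 = 1.605000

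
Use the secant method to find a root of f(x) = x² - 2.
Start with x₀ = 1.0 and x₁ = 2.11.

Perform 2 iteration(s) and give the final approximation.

f(x) = x² - 2
x₀ = 1.0, x₁ = 2.11

Secant formula: x_{n+1} = x_n - f(x_n)(x_n - x_{n-1})/(f(x_n) - f(x_{n-1}))

Iteration 1:
  f(1.000000) = -1.000000
  f(2.110000) = 2.452100
  x_2 = 2.110000 - 2.452100×(2.110000 - 1.000000)/(2.452100 - (-1.000000))
       = 1.321543
Iteration 2:
  f(2.110000) = 2.452100
  f(1.321543) = -0.253523
  x_3 = 1.321543 - (-0.253523)×(1.321543 - 2.110000)/(-0.253523 - 2.452100)
       = 1.395424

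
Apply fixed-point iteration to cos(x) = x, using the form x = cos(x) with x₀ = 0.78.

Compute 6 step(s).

Equation: cos(x) = x
Fixed-point form: x = cos(x)
x₀ = 0.78

x_1 = g(0.780000) = 0.710914
x_2 = g(0.710914) = 0.757766
x_3 = g(0.757766) = 0.726373
x_4 = g(0.726373) = 0.747588
x_5 = g(0.747588) = 0.733331
x_6 = g(0.733331) = 0.742949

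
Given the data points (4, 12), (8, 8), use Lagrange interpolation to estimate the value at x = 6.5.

Lagrange interpolation formula:
P(x) = Σ yᵢ × Lᵢ(x)
where Lᵢ(x) = Π_{j≠i} (x - xⱼ)/(xᵢ - xⱼ)

L_0(6.5) = (6.5 - 8)/(4 - 8) = 0.375000
L_1(6.5) = (6.5 - 4)/(8 - 4) = 0.625000

P(6.5) = 12×L_0(6.5) + 8×L_1(6.5)
P(6.5) = 9.500000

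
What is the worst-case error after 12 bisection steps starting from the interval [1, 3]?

Bisection error bound: |error| ≤ (b-a)/2^n
|error| ≤ (3 - 1)/2^12 = 2/2^12
|error| ≤ 0.0004882812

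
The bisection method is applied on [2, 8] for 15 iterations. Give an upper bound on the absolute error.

Bisection error bound: |error| ≤ (b-a)/2^n
|error| ≤ (8 - 2)/2^15 = 6/2^15
|error| ≤ 0.0001831055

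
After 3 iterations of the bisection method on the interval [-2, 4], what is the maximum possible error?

Bisection error bound: |error| ≤ (b-a)/2^n
|error| ≤ (4 - (-2))/2^3 = 6/2^3
|error| ≤ 0.7500000000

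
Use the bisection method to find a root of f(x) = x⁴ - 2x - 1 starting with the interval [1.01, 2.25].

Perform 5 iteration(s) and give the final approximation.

f(x) = x⁴ - 2x - 1
Initial interval: [1.01, 2.25]

Iteration 1:
  c_1 = (1.010000 + 2.250000)/2 = 1.630000
  f(c_1) = f(1.630000) = 2.799118
  f(a) × f(c) < 0, new interval: [1.010000, 1.630000]
Iteration 2:
  c_2 = (1.010000 + 1.630000)/2 = 1.320000
  f(c_2) = f(1.320000) = -0.604042
  f(a) × f(c) ≥ 0, new interval: [1.320000, 1.630000]
Iteration 3:
  c_3 = (1.320000 + 1.630000)/2 = 1.475000
  f(c_3) = f(1.475000) = 0.783344
  f(a) × f(c) < 0, new interval: [1.320000, 1.475000]
Iteration 4:
  c_4 = (1.320000 + 1.475000)/2 = 1.397500
  f(c_4) = f(1.397500) = 0.019233
  f(a) × f(c) < 0, new interval: [1.320000, 1.397500]
Iteration 5:
  c_5 = (1.320000 + 1.397500)/2 = 1.358750
  f(c_5) = f(1.358750) = -0.309040
  f(a) × f(c) ≥ 0, new interval: [1.358750, 1.397500]

After 5 iteration(s), the approximation is c_5 = 1.358750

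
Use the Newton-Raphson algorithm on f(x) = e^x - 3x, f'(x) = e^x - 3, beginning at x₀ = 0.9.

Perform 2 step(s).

f(x) = e^x - 3x
f'(x) = e^x - 3
x₀ = 0.9

Newton-Raphson formula: x_{n+1} = x_n - f(x_n)/f'(x_n)

Iteration 1:
  f(0.900000) = -0.240397
  f'(0.900000) = -0.540397
  x_1 = 0.900000 - (-0.240397)/(-0.540397) = 0.455148
Iteration 2:
  f(0.455148) = 0.210963
  f'(0.455148) = -1.423594
  x_2 = 0.455148 - 0.210963/(-1.423594) = 0.603338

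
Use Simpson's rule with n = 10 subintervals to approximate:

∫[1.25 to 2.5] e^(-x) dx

f(x) = e^(-x)
a = 1.25, b = 2.5, n = 10
h = (b - a)/n = 0.125000

Simpson's rule: (h/3)[f(x₀) + 4f(x₁) + 2f(x₂) + ... + f(xₙ)]

x_0 = 1.2500, f(x_0) = 0.286505, coefficient = 1
x_1 = 1.3750, f(x_1) = 0.252840, coefficient = 4
x_2 = 1.5000, f(x_2) = 0.223130, coefficient = 2
x_3 = 1.6250, f(x_3) = 0.196912, coefficient = 4
x_4 = 1.7500, f(x_4) = 0.173774, coefficient = 2
x_5 = 1.8750, f(x_5) = 0.153355, coefficient = 4
x_6 = 2.0000, f(x_6) = 0.135335, coefficient = 2
x_7 = 2.1250, f(x_7) = 0.119433, coefficient = 4
x_8 = 2.2500, f(x_8) = 0.105399, coefficient = 2
x_9 = 2.3750, f(x_9) = 0.093014, coefficient = 4
x_10 = 2.5000, f(x_10) = 0.082085, coefficient = 1

I ≈ (0.125000/3) × 4.906082 = 0.204420
Exact value: 0.204420
Error: 0.000000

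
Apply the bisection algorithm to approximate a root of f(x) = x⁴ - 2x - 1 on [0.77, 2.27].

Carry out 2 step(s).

f(x) = x⁴ - 2x - 1
Initial interval: [0.77, 2.27]

Iteration 1:
  c_1 = (0.770000 + 2.270000)/2 = 1.520000
  f(c_1) = f(1.520000) = 1.297948
  f(a) × f(c) < 0, new interval: [0.770000, 1.520000]
Iteration 2:
  c_2 = (0.770000 + 1.520000)/2 = 1.145000
  f(c_2) = f(1.145000) = -1.571213
  f(a) × f(c) ≥ 0, new interval: [1.145000, 1.520000]

After 2 iteration(s), the approximation is c_2 = 1.145000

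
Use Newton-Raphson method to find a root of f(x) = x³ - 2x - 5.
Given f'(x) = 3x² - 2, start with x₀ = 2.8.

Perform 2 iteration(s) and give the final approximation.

f(x) = x³ - 2x - 5
f'(x) = 3x² - 2
x₀ = 2.8

Newton-Raphson formula: x_{n+1} = x_n - f(x_n)/f'(x_n)

Iteration 1:
  f(2.800000) = 11.352000
  f'(2.800000) = 21.520000
  x_1 = 2.800000 - 11.352000/21.520000 = 2.272491
Iteration 2:
  f(2.272491) = 2.190647
  f'(2.272491) = 13.492642
  x_2 = 2.272491 - 2.190647/13.492642 = 2.110132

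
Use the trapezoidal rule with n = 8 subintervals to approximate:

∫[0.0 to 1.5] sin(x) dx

f(x) = sin(x)
a = 0.0, b = 1.5, n = 8
h = (b - a)/n = 0.187500

Trapezoidal rule: (h/2)[f(x₀) + 2f(x₁) + 2f(x₂) + ... + f(xₙ)]

x_0 = 0.0000, f(x_0) = 0.000000, coefficient = 1
x_1 = 0.1875, f(x_1) = 0.186403, coefficient = 2
x_2 = 0.3750, f(x_2) = 0.366273, coefficient = 2
x_3 = 0.5625, f(x_3) = 0.533303, coefficient = 2
x_4 = 0.7500, f(x_4) = 0.681639, coefficient = 2
x_5 = 0.9375, f(x_5) = 0.806081, coefficient = 2
x_6 = 1.1250, f(x_6) = 0.902268, coefficient = 2
x_7 = 1.3125, f(x_7) = 0.966827, coefficient = 2
x_8 = 1.5000, f(x_8) = 0.997495, coefficient = 1

I ≈ (0.187500/2) × 9.883080 = 0.926539
Exact value: 0.929263
Error: 0.002724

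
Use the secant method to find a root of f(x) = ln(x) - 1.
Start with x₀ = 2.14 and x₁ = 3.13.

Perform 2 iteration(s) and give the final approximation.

f(x) = ln(x) - 1
x₀ = 2.14, x₁ = 3.13

Secant formula: x_{n+1} = x_n - f(x_n)(x_n - x_{n-1})/(f(x_n) - f(x_{n-1}))

Iteration 1:
  f(2.140000) = -0.239194
  f(3.130000) = 0.141033
  x_2 = 3.130000 - 0.141033×(3.130000 - 2.140000)/(0.141033 - (-0.239194))
       = 2.762791
Iteration 2:
  f(3.130000) = 0.141033
  f(2.762791) = 0.016242
  x_3 = 2.762791 - 0.016242×(2.762791 - 3.130000)/(0.016242 - 0.141033)
       = 2.714999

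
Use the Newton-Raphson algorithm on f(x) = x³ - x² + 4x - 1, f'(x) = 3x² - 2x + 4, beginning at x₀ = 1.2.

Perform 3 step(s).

f(x) = x³ - x² + 4x - 1
f'(x) = 3x² - 2x + 4
x₀ = 1.2

Newton-Raphson formula: x_{n+1} = x_n - f(x_n)/f'(x_n)

Iteration 1:
  f(1.200000) = 4.088000
  f'(1.200000) = 5.920000
  x_1 = 1.200000 - 4.088000/5.920000 = 0.509459
Iteration 2:
  f(0.509459) = 0.910519
  f'(0.509459) = 3.759728
  x_2 = 0.509459 - 0.910519/3.759728 = 0.267283
Iteration 3:
  f(0.267283) = 0.016786
  f'(0.267283) = 3.679755
  x_3 = 0.267283 - 0.016786/3.679755 = 0.262721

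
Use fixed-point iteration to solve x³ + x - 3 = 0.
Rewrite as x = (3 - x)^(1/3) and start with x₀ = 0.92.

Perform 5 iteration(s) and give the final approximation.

Equation: x³ + x - 3 = 0
Fixed-point form: x = (3 - x)^(1/3)
x₀ = 0.92

x_1 = g(0.920000) = 1.276501
x_2 = g(1.276501) = 1.198957
x_3 = g(1.198957) = 1.216675
x_4 = g(1.216675) = 1.212672
x_5 = g(1.212672) = 1.213579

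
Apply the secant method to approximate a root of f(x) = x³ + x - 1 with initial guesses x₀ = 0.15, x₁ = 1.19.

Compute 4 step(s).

f(x) = x³ + x - 1
x₀ = 0.15, x₁ = 1.19

Secant formula: x_{n+1} = x_n - f(x_n)(x_n - x_{n-1})/(f(x_n) - f(x_{n-1}))

Iteration 1:
  f(0.150000) = -0.846625
  f(1.190000) = 1.875159
  x_2 = 1.190000 - 1.875159×(1.190000 - 0.150000)/(1.875159 - (-0.846625))
       = 0.473497
Iteration 2:
  f(1.190000) = 1.875159
  f(0.473497) = -0.420345
  x_3 = 0.473497 - (-0.420345)×(0.473497 - 1.190000)/(-0.420345 - 1.875159)
       = 0.604701
Iteration 3:
  f(0.473497) = -0.420345
  f(0.604701) = -0.174182
  x_4 = 0.604701 - (-0.174182)×(0.604701 - 0.473497)/(-0.174182 - (-0.420345))
       = 0.697539
Iteration 4:
  f(0.604701) = -0.174182
  f(0.697539) = 0.036935
  x_5 = 0.697539 - 0.036935×(0.697539 - 0.604701)/(0.036935 - (-0.174182))
       = 0.681297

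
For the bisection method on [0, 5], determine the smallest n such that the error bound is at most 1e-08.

We need (b-a)/2^n ≤ 1e-08
(5 - 0)/2^n ≤ 1e-08
5/2^n ≤ 1e-08
2^n ≥ 500000000
n ≥ log₂(500000000) = 28.90
n ≥ 29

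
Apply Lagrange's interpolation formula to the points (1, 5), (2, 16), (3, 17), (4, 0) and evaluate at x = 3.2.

Lagrange interpolation formula:
P(x) = Σ yᵢ × Lᵢ(x)
where Lᵢ(x) = Π_{j≠i} (x - xⱼ)/(xᵢ - xⱼ)

L_0(3.2) = (3.2 - 2)/(1 - 2) × (3.2 - 3)/(1 - 3) × (3.2 - 4)/(1 - 4) = 0.032000
L_1(3.2) = (3.2 - 1)/(2 - 1) × (3.2 - 3)/(2 - 3) × (3.2 - 4)/(2 - 4) = -0.176000
L_2(3.2) = (3.2 - 1)/(3 - 1) × (3.2 - 2)/(3 - 2) × (3.2 - 4)/(3 - 4) = 1.056000
L_3(3.2) = (3.2 - 1)/(4 - 1) × (3.2 - 2)/(4 - 2) × (3.2 - 3)/(4 - 3) = 0.088000

P(3.2) = 5×L_0(3.2) + 16×L_1(3.2) + 17×L_2(3.2) + 0×L_3(3.2)
P(3.2) = 15.296000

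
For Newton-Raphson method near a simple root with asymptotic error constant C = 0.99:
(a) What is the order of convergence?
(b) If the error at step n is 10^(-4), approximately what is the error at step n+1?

(a) Newton-Raphson has quadratic (order 2) convergence near simple roots.
    This means |e_{n+1}| ≈ C|e_n|².

(b) With |e_n| = 10^(-4) and C = 0.99:
    |e_{n+1}| ≈ 0.99 × (10^(-4))² = 0.99 × 10^(-8)

(a) 2 (quadratic); (b) |e_{n+1}| ≈ 9.900e-09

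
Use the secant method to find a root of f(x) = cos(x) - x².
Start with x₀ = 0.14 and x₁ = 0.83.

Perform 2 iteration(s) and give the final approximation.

f(x) = cos(x) - x²
x₀ = 0.14, x₁ = 0.83

Secant formula: x_{n+1} = x_n - f(x_n)(x_n - x_{n-1})/(f(x_n) - f(x_{n-1}))

Iteration 1:
  f(0.140000) = 0.970616
  f(0.830000) = -0.014024
  x_2 = 0.830000 - (-0.014024)×(0.830000 - 0.140000)/(-0.014024 - 0.970616)
       = 0.820172
Iteration 2:
  f(0.830000) = -0.014024
  f(0.820172) = 0.009413
  x_3 = 0.820172 - 0.009413×(0.820172 - 0.830000)/(0.009413 - (-0.014024))
       = 0.824119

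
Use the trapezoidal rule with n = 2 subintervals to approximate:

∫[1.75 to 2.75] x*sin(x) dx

f(x) = x*sin(x)
a = 1.75, b = 2.75, n = 2
h = (b - a)/n = 0.500000

Trapezoidal rule: (h/2)[f(x₀) + 2f(x₁) + 2f(x₂) + ... + f(xₙ)]

x_0 = 1.7500, f(x_0) = 1.721975, coefficient = 1
x_1 = 2.2500, f(x_1) = 1.750665, coefficient = 2
x_2 = 2.7500, f(x_2) = 1.049568, coefficient = 1

I ≈ (0.500000/2) × 6.272873 = 1.568218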